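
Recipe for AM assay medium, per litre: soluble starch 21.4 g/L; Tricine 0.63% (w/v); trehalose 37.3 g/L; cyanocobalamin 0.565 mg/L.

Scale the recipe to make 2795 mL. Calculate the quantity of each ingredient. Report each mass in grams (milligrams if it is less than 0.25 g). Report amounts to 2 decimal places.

soluble starch 59.81 g; Tricine 17.61 g; trehalose 104.25 g; cyanocobalamin 1.58 mg

Working volume: 2795 mL = 2.795 L.
soluble starch: 21.4 g/L × 2.795 L = 59.81 g
Tricine: 0.63 g per 100 mL × 2795 mL ÷ 100 = 17.61 g
trehalose: 37.3 g/L × 2.795 L = 104.25 g
cyanocobalamin: 0.565 mg/L × 2.795 L = 1.58 mg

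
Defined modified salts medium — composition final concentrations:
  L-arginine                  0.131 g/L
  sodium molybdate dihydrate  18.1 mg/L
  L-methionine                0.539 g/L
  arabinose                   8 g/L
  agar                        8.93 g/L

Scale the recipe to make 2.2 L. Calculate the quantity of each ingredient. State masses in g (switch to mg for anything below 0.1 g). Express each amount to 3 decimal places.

Scale factor relative to 1 L: 2.2.
L-arginine: 0.131 g/L × 2.2 L = 0.288 g
sodium molybdate dihydrate: 18.1 mg/L × 2.2 L = 39.820 mg
L-methionine: 0.539 g/L × 2.2 L = 1.186 g
arabinose: 8 g/L × 2.2 L = 17.600 g
agar: 8.93 g/L × 2.2 L = 19.646 g

L-arginine 0.288 g; sodium molybdate dihydrate 39.820 mg; L-methionine 1.186 g; arabinose 17.600 g; agar 19.646 g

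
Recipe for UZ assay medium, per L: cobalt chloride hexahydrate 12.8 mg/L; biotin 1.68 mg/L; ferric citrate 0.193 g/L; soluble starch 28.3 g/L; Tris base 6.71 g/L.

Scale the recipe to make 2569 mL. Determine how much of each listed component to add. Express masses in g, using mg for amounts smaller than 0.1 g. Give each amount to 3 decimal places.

cobalt chloride hexahydrate 32.883 mg; biotin 4.316 mg; ferric citrate 0.496 g; soluble starch 72.703 g; Tris base 17.238 g

Target volume = 2569 mL = 2.569 L.
cobalt chloride hexahydrate: 12.8 mg/L × 2.569 L = 32.883 mg
biotin: 1.68 mg/L × 2.569 L = 4.316 mg
ferric citrate: 0.193 g/L × 2.569 L = 0.496 g
soluble starch: 28.3 g/L × 2.569 L = 72.703 g
Tris base: 6.71 g/L × 2.569 L = 17.238 g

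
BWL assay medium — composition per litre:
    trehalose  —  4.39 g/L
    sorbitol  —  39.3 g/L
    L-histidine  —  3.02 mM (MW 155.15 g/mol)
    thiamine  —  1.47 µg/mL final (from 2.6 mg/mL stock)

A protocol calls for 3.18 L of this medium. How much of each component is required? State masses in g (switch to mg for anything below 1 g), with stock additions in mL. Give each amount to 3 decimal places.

Working volume: 3.18 L.
trehalose: 4.39 g/L × 3.18 L = 13.960 g
sorbitol: 39.3 g/L × 3.18 L = 124.974 g
L-histidine: 3.02 mmol/L × 155.15 g/mol × 3.18 L ÷ 1000 = 1.490 g
thiamine: V = C2·V2/C1 = 1.47 µg/mL × 3180 mL ÷ 2600 µg/mL = 1.798 mL

trehalose 13.960 g; sorbitol 124.974 g; L-histidine 1.490 g; thiamine 1.798 mL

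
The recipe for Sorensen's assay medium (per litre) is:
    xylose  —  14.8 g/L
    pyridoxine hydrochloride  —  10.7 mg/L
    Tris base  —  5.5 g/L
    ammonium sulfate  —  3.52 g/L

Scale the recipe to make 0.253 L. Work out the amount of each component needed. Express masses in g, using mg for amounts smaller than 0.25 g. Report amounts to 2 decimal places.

xylose 3.74 g; pyridoxine hydrochloride 2.71 mg; Tris base 1.39 g; ammonium sulfate 0.89 g

Working volume: 0.253 L.
xylose: 14.8 g/L × 0.253 L = 3.74 g
pyridoxine hydrochloride: 10.7 mg/L × 0.253 L = 2.71 mg
Tris base: 5.5 g/L × 0.253 L = 1.39 g
ammonium sulfate: 3.52 g/L × 0.253 L = 0.89 g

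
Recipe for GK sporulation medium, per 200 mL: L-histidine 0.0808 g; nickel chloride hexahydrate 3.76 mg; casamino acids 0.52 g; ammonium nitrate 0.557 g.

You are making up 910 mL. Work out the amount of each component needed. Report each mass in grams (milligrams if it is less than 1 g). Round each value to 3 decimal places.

L-histidine 367.640 mg; nickel chloride hexahydrate 17.108 mg; casamino acids 2.366 g; ammonium nitrate 2.534 g

Scale factor = 910 mL / 200 mL = 4.55.
L-histidine: 0.0808 g × (910 mL / 200 mL) = 0.36764 g = 367.640 mg
nickel chloride hexahydrate: 3.76 mg × (910 mL / 200 mL) = 17.108 mg
casamino acids: 0.52 g × (910 mL / 200 mL) = 2.366 g
ammonium nitrate: 0.557 g × (910 mL / 200 mL) = 2.534 g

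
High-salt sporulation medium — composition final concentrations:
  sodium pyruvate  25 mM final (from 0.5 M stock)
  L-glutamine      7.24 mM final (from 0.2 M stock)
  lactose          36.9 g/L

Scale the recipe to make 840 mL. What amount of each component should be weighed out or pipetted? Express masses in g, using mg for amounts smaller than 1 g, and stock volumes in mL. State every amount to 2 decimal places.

sodium pyruvate 42.00 mL; L-glutamine 30.41 mL; lactose 31.00 g

Scale factor relative to 1 L: 0.84.
sodium pyruvate: dilute stock: 25 mM × 840 mL ÷ 500 mM = 42.00 mL
L-glutamine: C1V1 = C2V2 → 7.24 mM × 840 mL ÷ 200 mM = 30.41 mL
lactose: 36.9 g/L × 0.84 L = 31.00 g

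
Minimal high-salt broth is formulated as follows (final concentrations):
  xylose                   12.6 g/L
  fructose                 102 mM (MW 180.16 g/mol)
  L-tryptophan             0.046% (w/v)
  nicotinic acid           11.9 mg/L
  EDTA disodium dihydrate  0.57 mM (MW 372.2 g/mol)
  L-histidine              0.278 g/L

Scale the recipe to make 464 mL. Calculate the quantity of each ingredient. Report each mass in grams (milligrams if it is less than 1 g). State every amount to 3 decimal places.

xylose 5.846 g; fructose 8.527 g; L-tryptophan 213.440 mg; nicotinic acid 5.522 mg; EDTA disodium dihydrate 98.439 mg; L-histidine 128.992 mg

Scale factor relative to 1 L: 0.464.
xylose: 12.6 g/L × 0.464 L = 5.846 g
fructose: 102 mmol/L × 180.16 g/mol × 0.464 L ÷ 1000 = 8.527 g
L-tryptophan: 0.046% w/v = 0.46 g/L → 0.46 × 0.464 L = 0.21344 g = 213.440 mg
nicotinic acid: 11.9 mg/L × 0.464 L = 5.522 mg
EDTA disodium dihydrate: 0.57 mmol/L × 372.2 mg/mmol × 0.464 L = 98.439 mg
L-histidine: 0.278 g/L × 0.464 L = 0.128992 g = 128.992 mg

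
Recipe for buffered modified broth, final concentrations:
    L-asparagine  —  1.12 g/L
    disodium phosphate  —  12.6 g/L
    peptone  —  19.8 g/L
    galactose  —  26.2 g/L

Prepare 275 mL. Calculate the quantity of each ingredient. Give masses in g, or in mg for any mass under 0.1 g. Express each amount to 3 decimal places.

L-asparagine 0.308 g; disodium phosphate 3.465 g; peptone 5.445 g; galactose 7.205 g

Scale factor relative to 1 L: 0.275.
L-asparagine: 1.12 g/L × 0.275 L = 0.308 g
disodium phosphate: 12.6 g/L × 0.275 L = 3.465 g
peptone: 19.8 g/L × 0.275 L = 5.445 g
galactose: 26.2 g/L × 0.275 L = 7.205 g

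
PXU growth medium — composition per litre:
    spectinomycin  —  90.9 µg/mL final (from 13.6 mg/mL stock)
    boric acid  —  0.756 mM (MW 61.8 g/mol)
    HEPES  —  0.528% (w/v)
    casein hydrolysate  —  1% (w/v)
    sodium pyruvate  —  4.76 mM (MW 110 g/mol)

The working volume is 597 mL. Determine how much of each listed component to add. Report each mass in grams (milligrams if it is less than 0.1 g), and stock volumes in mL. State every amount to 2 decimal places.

Scale factor relative to 1 L: 0.597.
spectinomycin: C1V1 = C2V2 → 90.9 µg/mL × 597 mL ÷ 13600 µg/mL = 3.99 mL
boric acid: 0.756 mmol/L × 61.8 mg/mmol × 0.597 L = 27.89 mg
HEPES: 0.528% w/v = 5.28 g/L → 5.28 × 0.597 L = 3.15 g
casein hydrolysate: 1% w/v = 10 g/L → 10 × 0.597 L = 5.97 g
sodium pyruvate: 4.76 mmol/L × 110 g/mol × 0.597 L ÷ 1000 = 0.31 g

spectinomycin 3.99 mL; boric acid 27.89 mg; HEPES 3.15 g; casein hydrolysate 5.97 g; sodium pyruvate 0.31 g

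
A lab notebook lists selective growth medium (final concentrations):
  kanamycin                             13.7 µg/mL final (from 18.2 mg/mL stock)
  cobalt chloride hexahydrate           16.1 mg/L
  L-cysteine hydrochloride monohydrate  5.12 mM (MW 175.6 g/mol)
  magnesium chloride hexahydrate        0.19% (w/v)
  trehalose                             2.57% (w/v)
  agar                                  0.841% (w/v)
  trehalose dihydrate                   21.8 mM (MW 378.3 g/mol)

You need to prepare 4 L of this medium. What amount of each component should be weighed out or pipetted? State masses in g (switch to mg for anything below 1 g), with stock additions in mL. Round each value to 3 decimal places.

kanamycin 3.011 mL; cobalt chloride hexahydrate 64.400 mg; L-cysteine hydrochloride monohydrate 3.596 g; magnesium chloride hexahydrate 7.600 g; trehalose 102.800 g; agar 33.640 g; trehalose dihydrate 32.988 g

Working volume: 4 L.
kanamycin: C1V1 = C2V2 → 13.7 µg/mL × 4000 mL ÷ 18200 µg/mL = 3.011 mL
cobalt chloride hexahydrate: 16.1 mg/L × 4 L = 64.400 mg
L-cysteine hydrochloride monohydrate: 5.12 mmol/L × 175.6 g/mol × 4 L ÷ 1000 = 3.596 g
magnesium chloride hexahydrate: 0.19% w/v = 1.9 g/L → 1.9 × 4 L = 7.600 g
trehalose: 2.57 g per 100 mL × 4000 mL ÷ 100 = 102.800 g
agar: 0.841 g per 100 mL × 4000 mL ÷ 100 = 33.640 g
trehalose dihydrate: 21.8 mmol/L × 378.3 g/mol × 4 L ÷ 1000 = 32.988 g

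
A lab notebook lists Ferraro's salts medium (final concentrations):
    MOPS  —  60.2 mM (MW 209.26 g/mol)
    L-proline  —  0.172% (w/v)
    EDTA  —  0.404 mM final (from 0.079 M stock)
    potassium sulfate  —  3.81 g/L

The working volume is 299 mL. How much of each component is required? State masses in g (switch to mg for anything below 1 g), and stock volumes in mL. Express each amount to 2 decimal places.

Working volume: 299 mL = 0.299 L.
MOPS: 60.2 mmol/L × 209.26 g/mol × 0.299 L ÷ 1000 = 3.77 g
L-proline: 0.172% w/v = 1.72 g/L → 1.72 × 0.299 L = 0.51428 g = 514.28 mg
EDTA: V = C2·V2/C1 = 0.404 mM × 299 mL ÷ 79 mM = 1.53 mL
potassium sulfate: 3.81 g/L × 0.299 L = 1.14 g

MOPS 3.77 g; L-proline 514.28 mg; EDTA 1.53 mL; potassium sulfate 1.14 g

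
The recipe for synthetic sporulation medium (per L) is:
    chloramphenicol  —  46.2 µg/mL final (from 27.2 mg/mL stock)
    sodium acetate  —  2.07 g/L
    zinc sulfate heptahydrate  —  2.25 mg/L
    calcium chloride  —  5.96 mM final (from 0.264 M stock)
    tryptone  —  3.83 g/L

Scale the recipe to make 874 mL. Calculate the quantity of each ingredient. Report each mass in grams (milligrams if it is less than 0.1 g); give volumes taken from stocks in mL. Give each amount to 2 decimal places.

Target volume = 874 mL = 0.874 L.
chloramphenicol: dilute stock: 46.2 µg/mL × 874 mL ÷ 27200 µg/mL = 1.48 mL
sodium acetate: 2.07 g/L × 0.874 L = 1.81 g
zinc sulfate heptahydrate: 2.25 mg/L × 0.874 L = 1.97 mg
calcium chloride: dilute stock: 5.96 mM × 874 mL ÷ 264 mM = 19.73 mL
tryptone: 3.83 g/L × 0.874 L = 3.35 g

chloramphenicol 1.48 mL; sodium acetate 1.81 g; zinc sulfate heptahydrate 1.97 mg; calcium chloride 19.73 mL; tryptone 3.35 g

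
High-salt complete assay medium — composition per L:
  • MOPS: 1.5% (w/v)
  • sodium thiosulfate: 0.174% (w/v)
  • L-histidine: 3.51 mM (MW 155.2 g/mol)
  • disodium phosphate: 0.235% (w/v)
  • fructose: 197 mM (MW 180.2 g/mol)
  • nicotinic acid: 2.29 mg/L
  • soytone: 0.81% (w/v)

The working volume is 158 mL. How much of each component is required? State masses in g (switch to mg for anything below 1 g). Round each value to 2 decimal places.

MOPS 2.37 g; sodium thiosulfate 274.92 mg; L-histidine 86.07 mg; disodium phosphate 371.30 mg; fructose 5.61 g; nicotinic acid 0.36 mg; soytone 1.28 g

Scale factor relative to 1 L: 0.158.
MOPS: 1.5 g per 100 mL × 158 mL ÷ 100 = 2.37 g
sodium thiosulfate: 0.174% w/v = 1.74 g/L → 1.74 × 0.158 L = 0.27492 g = 274.92 mg
L-histidine: 3.51 mmol/L × 155.2 mg/mmol × 0.158 L = 86.07 mg
disodium phosphate: 0.235% w/v = 2.35 g/L → 2.35 × 0.158 L = 0.3713 g = 371.30 mg
fructose: 197 mmol/L × 180.2 g/mol × 0.158 L ÷ 1000 = 5.61 g
nicotinic acid: 2.29 mg/L × 0.158 L = 0.36 mg
soytone: 0.81% w/v = 8.1 g/L → 8.1 × 0.158 L = 1.28 g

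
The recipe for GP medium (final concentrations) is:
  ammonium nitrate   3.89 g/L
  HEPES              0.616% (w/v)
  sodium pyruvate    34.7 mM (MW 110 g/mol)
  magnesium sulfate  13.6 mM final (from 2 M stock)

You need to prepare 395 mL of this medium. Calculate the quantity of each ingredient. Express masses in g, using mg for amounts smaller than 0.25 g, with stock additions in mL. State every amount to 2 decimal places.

Working volume: 395 mL = 0.395 L.
ammonium nitrate: 3.89 g/L × 0.395 L = 1.54 g
HEPES: 0.616% w/v = 6.16 g/L → 6.16 × 0.395 L = 2.43 g
sodium pyruvate: 34.7 mmol/L × 110 g/mol × 0.395 L ÷ 1000 = 1.51 g
magnesium sulfate: dilute stock: 13.6 mM × 395 mL ÷ 2000 mM = 2.69 mL

ammonium nitrate 1.54 g; HEPES 2.43 g; sodium pyruvate 1.51 g; magnesium sulfate 2.69 mL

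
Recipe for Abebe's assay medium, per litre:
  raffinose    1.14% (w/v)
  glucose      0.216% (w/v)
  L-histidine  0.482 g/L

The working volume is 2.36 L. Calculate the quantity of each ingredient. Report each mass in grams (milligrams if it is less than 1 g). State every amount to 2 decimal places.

Working volume: 2.36 L.
raffinose: 1.14 g per 100 mL × 2360 mL ÷ 100 = 26.90 g
glucose: 0.216 g per 100 mL × 2360 mL ÷ 100 = 5.10 g
L-histidine: 0.482 g/L × 2.36 L = 1.14 g

raffinose 26.90 g; glucose 5.10 g; L-histidine 1.14 g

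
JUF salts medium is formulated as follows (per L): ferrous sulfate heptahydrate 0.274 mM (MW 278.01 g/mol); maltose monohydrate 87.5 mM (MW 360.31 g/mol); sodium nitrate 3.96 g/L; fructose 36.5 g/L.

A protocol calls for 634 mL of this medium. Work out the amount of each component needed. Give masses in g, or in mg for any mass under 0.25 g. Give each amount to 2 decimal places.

ferrous sulfate heptahydrate 48.29 mg; maltose monohydrate 19.99 g; sodium nitrate 2.51 g; fructose 23.14 g

Target volume = 634 mL = 0.634 L.
ferrous sulfate heptahydrate: 0.274 mmol/L × 278.01 mg/mmol × 0.634 L = 48.29 mg
maltose monohydrate: 87.5 mmol/L × 360.31 g/mol × 0.634 L ÷ 1000 = 19.99 g
sodium nitrate: 3.96 g/L × 0.634 L = 2.51 g
fructose: 36.5 g/L × 0.634 L = 23.14 g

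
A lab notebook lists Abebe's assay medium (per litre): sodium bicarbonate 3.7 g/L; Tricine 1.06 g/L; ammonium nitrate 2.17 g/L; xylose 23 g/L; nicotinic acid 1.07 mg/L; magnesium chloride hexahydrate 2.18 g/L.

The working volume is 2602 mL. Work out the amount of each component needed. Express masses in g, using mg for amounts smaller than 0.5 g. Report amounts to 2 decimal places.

sodium bicarbonate 9.63 g; Tricine 2.76 g; ammonium nitrate 5.65 g; xylose 59.85 g; nicotinic acid 2.78 mg; magnesium chloride hexahydrate 5.67 g

Target volume = 2602 mL = 2.602 L.
sodium bicarbonate: 3.7 g/L × 2.602 L = 9.63 g
Tricine: 1.06 g/L × 2.602 L = 2.76 g
ammonium nitrate: 2.17 g/L × 2.602 L = 5.65 g
xylose: 23 g/L × 2.602 L = 59.85 g
nicotinic acid: 1.07 mg/L × 2.602 L = 2.78 mg
magnesium chloride hexahydrate: 2.18 g/L × 2.602 L = 5.67 g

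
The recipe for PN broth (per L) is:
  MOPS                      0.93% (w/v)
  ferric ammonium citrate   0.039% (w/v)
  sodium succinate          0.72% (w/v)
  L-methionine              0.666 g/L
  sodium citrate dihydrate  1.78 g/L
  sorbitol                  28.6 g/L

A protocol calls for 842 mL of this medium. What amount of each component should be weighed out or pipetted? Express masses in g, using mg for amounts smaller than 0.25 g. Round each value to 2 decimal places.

MOPS 7.83 g; ferric ammonium citrate 0.33 g; sodium succinate 6.06 g; L-methionine 0.56 g; sodium citrate dihydrate 1.50 g; sorbitol 24.08 g

Target volume = 842 mL = 0.842 L.
MOPS: 0.93% w/v = 9.3 g/L → 9.3 × 0.842 L = 7.83 g
ferric ammonium citrate: 0.039 g per 100 mL × 842 mL ÷ 100 = 0.33 g
sodium succinate: 0.72% w/v = 7.2 g/L → 7.2 × 0.842 L = 6.06 g
L-methionine: 0.666 g/L × 0.842 L = 0.56 g
sodium citrate dihydrate: 1.78 g/L × 0.842 L = 1.50 g
sorbitol: 28.6 g/L × 0.842 L = 24.08 g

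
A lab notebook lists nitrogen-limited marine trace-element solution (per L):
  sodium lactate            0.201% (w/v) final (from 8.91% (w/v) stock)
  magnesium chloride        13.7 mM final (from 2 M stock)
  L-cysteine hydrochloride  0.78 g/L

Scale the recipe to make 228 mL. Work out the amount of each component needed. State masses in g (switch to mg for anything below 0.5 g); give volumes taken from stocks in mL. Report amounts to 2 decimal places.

Scale factor relative to 1 L: 0.228.
sodium lactate: V = C2·V2/C1 = 0.201% ÷ 8.91% × 228 mL = 5.14 mL
magnesium chloride: C1V1 = C2V2 → 13.7 mM × 228 mL ÷ 2000 mM = 1.56 mL
L-cysteine hydrochloride: 0.78 g/L × 0.228 L = 0.17784 g = 177.84 mg

sodium lactate 5.14 mL; magnesium chloride 1.56 mL; L-cysteine hydrochloride 177.84 mg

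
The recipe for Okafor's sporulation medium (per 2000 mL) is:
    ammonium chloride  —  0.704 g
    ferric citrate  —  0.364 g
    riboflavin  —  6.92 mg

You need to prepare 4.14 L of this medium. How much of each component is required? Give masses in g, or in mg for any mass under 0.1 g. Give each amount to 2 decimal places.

ammonium chloride 1.46 g; ferric citrate 0.75 g; riboflavin 14.32 mg

Ratio of target to recipe volume: 4140 / 2000 = 2.07.
ammonium chloride: 0.704 g × (4140 mL / 2000 mL) = 1.46 g
ferric citrate: 0.364 g × (4140 mL / 2000 mL) = 0.75 g
riboflavin: 6.92 mg × (4140 mL / 2000 mL) = 14.32 mg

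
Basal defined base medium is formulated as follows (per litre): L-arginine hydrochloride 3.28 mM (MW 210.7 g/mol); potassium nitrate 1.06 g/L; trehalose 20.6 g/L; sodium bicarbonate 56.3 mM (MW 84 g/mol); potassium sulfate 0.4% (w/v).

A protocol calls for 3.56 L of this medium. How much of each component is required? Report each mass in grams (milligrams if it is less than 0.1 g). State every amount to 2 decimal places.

L-arginine hydrochloride 2.46 g; potassium nitrate 3.77 g; trehalose 73.34 g; sodium bicarbonate 16.84 g; potassium sulfate 14.24 g

Working volume: 3.56 L.
L-arginine hydrochloride: 3.28 mmol/L × 210.7 g/mol × 3.56 L ÷ 1000 = 2.46 g
potassium nitrate: 1.06 g/L × 3.56 L = 3.77 g
trehalose: 20.6 g/L × 3.56 L = 73.34 g
sodium bicarbonate: 56.3 mmol/L × 84 g/mol × 3.56 L ÷ 1000 = 16.84 g
potassium sulfate: 0.4 g per 100 mL × 3560 mL ÷ 100 = 14.24 g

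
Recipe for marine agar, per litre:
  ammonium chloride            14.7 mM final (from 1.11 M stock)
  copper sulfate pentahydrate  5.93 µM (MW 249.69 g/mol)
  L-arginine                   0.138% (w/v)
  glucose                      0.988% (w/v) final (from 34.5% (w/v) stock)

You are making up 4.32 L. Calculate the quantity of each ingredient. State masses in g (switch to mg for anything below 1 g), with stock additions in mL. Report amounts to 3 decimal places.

Scale factor relative to 1 L: 4.32.
ammonium chloride: V = C2·V2/C1 = 14.7 mM × 4320 mL ÷ 1110 mM = 57.211 mL
copper sulfate pentahydrate: 5.93 µmol/L × 249.69 g/mol × 4.32 L ÷ 1000 = 6.396 mg
L-arginine: 0.138% w/v = 1.38 g/L → 1.38 × 4.32 L = 5.962 g
glucose: dilute stock: 0.988% ÷ 34.5% × 4320 mL = 123.715 mL

ammonium chloride 57.211 mL; copper sulfate pentahydrate 6.396 mg; L-arginine 5.962 g; glucose 123.715 mL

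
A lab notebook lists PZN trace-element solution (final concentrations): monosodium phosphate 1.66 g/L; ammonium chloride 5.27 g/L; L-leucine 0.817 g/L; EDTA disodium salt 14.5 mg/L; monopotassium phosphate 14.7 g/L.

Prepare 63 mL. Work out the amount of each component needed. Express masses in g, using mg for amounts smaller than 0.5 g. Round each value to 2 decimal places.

monosodium phosphate 104.58 mg; ammonium chloride 332.01 mg; L-leucine 51.47 mg; EDTA disodium salt 0.91 mg; monopotassium phosphate 0.93 g

Target volume = 63 mL = 0.063 L.
monosodium phosphate: 1.66 g/L × 0.063 L = 0.10458 g = 104.58 mg
ammonium chloride: 5.27 g/L × 0.063 L = 0.33201 g = 332.01 mg
L-leucine: 0.817 g/L × 0.063 L = 0.051471 g = 51.47 mg
EDTA disodium salt: 14.5 mg/L × 0.063 L = 0.91 mg
monopotassium phosphate: 14.7 g/L × 0.063 L = 0.93 g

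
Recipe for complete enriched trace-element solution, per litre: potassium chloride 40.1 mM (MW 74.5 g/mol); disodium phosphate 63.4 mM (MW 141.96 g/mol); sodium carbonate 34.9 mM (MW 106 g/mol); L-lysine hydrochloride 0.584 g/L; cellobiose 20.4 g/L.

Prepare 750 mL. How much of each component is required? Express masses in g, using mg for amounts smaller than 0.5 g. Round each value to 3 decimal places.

potassium chloride 2.241 g; disodium phosphate 6.750 g; sodium carbonate 2.775 g; L-lysine hydrochloride 438.000 mg; cellobiose 15.300 g

Working volume: 750 mL = 0.75 L.
potassium chloride: 40.1 mmol/L × 74.5 g/mol × 0.75 L ÷ 1000 = 2.241 g
disodium phosphate: 63.4 mmol/L × 141.96 g/mol × 0.75 L ÷ 1000 = 6.750 g
sodium carbonate: 34.9 mmol/L × 106 g/mol × 0.75 L ÷ 1000 = 2.775 g
L-lysine hydrochloride: 0.584 g/L × 0.75 L = 0.438 g = 438.000 mg
cellobiose: 20.4 g/L × 0.75 L = 15.300 g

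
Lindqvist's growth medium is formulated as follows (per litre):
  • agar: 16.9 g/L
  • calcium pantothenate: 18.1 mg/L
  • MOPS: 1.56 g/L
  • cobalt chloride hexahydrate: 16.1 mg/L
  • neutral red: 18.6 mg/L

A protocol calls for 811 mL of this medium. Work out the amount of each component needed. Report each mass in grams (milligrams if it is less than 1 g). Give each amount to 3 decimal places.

Working volume: 811 mL = 0.811 L.
agar: 16.9 g/L × 0.811 L = 13.706 g
calcium pantothenate: 18.1 mg/L × 0.811 L = 14.679 mg
MOPS: 1.56 g/L × 0.811 L = 1.265 g
cobalt chloride hexahydrate: 16.1 mg/L × 0.811 L = 13.057 mg
neutral red: 18.6 mg/L × 0.811 L = 15.085 mg

agar 13.706 g; calcium pantothenate 14.679 mg; MOPS 1.265 g; cobalt chloride hexahydrate 13.057 mg; neutral red 15.085 mg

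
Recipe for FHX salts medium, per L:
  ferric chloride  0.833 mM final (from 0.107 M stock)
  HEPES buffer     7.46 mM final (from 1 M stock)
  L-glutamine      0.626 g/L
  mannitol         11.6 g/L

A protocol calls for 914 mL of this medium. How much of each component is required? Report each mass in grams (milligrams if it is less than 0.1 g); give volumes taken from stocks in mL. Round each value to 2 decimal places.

ferric chloride 7.12 mL; HEPES buffer 6.82 mL; L-glutamine 0.57 g; mannitol 10.60 g

Scale factor relative to 1 L: 0.914.
ferric chloride: V = C2·V2/C1 = 0.833 mM × 914 mL ÷ 107 mM = 7.12 mL
HEPES buffer: V = C2·V2/C1 = 7.46 mM × 914 mL ÷ 1000 mM = 6.82 mL
L-glutamine: 0.626 g/L × 0.914 L = 0.57 g
mannitol: 11.6 g/L × 0.914 L = 10.60 g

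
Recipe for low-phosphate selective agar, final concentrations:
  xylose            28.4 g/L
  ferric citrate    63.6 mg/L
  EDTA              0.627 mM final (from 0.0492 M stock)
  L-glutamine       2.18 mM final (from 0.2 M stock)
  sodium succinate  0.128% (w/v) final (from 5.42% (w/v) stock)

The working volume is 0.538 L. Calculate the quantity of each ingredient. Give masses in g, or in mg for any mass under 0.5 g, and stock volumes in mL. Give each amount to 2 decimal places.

Scale factor relative to 1 L: 0.538.
xylose: 28.4 g/L × 0.538 L = 15.28 g
ferric citrate: 63.6 mg/L × 0.538 L = 34.22 mg
EDTA: dilute stock: 0.627 mM × 538 mL ÷ 49.2 mM = 6.86 mL
L-glutamine: V = C2·V2/C1 = 2.18 mM × 538 mL ÷ 200 mM = 5.86 mL
sodium succinate: dilute stock: 0.128% ÷ 5.42% × 538 mL = 12.71 mL

xylose 15.28 g; ferric citrate 34.22 mg; EDTA 6.86 mL; L-glutamine 5.86 mL; sodium succinate 12.71 mL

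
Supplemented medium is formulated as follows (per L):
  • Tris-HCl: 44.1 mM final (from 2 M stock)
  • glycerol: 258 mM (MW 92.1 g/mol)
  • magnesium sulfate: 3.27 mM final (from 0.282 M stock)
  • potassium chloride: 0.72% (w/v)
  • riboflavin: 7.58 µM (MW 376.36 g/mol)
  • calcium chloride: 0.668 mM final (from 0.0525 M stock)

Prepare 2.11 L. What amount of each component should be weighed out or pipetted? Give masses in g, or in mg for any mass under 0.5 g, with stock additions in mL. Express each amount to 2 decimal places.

Scale factor relative to 1 L: 2.11.
Tris-HCl: V = C2·V2/C1 = 44.1 mM × 2110 mL ÷ 2000 mM = 46.53 mL
glycerol: 258 mmol/L × 92.1 g/mol × 2.11 L ÷ 1000 = 50.14 g
magnesium sulfate: C1V1 = C2V2 → 3.27 mM × 2110 mL ÷ 282 mM = 24.47 mL
potassium chloride: 0.72 g per 100 mL × 2110 mL ÷ 100 = 15.19 g
riboflavin: 7.58 µmol/L × 376.36 g/mol × 2.11 L ÷ 1000 = 6.02 mg
calcium chloride: dilute stock: 0.668 mM × 2110 mL ÷ 52.5 mM = 26.85 mL

Tris-HCl 46.53 mL; glycerol 50.14 g; magnesium sulfate 24.47 mL; potassium chloride 15.19 g; riboflavin 6.02 mg; calcium chloride 26.85 mL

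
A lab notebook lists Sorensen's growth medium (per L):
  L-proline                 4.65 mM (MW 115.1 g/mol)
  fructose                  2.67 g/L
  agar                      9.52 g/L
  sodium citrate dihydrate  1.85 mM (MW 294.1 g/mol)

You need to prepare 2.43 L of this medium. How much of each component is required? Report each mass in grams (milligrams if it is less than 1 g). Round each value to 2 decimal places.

L-proline 1.30 g; fructose 6.49 g; agar 23.13 g; sodium citrate dihydrate 1.32 g

Working volume: 2.43 L.
L-proline: 4.65 mmol/L × 115.1 g/mol × 2.43 L ÷ 1000 = 1.30 g
fructose: 2.67 g/L × 2.43 L = 6.49 g
agar: 9.52 g/L × 2.43 L = 23.13 g
sodium citrate dihydrate: 1.85 mmol/L × 294.1 g/mol × 2.43 L ÷ 1000 = 1.32 g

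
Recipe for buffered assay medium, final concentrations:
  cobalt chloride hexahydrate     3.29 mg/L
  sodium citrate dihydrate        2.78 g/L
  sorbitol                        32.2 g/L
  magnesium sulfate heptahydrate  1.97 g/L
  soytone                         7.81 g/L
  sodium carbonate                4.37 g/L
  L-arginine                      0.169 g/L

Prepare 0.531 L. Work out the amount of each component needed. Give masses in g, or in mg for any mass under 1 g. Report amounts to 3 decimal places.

cobalt chloride hexahydrate 1.747 mg; sodium citrate dihydrate 1.476 g; sorbitol 17.098 g; magnesium sulfate heptahydrate 1.046 g; soytone 4.147 g; sodium carbonate 2.320 g; L-arginine 89.739 mg

Working volume: 0.531 L.
cobalt chloride hexahydrate: 3.29 mg/L × 0.531 L = 1.747 mg
sodium citrate dihydrate: 2.78 g/L × 0.531 L = 1.476 g
sorbitol: 32.2 g/L × 0.531 L = 17.098 g
magnesium sulfate heptahydrate: 1.97 g/L × 0.531 L = 1.046 g
soytone: 7.81 g/L × 0.531 L = 4.147 g
sodium carbonate: 4.37 g/L × 0.531 L = 2.320 g
L-arginine: 0.169 g/L × 0.531 L = 0.089739 g = 89.739 mg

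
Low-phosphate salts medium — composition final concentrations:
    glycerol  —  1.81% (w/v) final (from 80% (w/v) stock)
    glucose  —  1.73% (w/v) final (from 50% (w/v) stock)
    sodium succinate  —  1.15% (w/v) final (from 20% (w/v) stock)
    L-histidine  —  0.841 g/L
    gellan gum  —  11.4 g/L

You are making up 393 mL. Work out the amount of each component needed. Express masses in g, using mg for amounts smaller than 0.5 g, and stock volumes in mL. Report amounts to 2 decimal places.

glycerol 8.89 mL; glucose 13.60 mL; sodium succinate 22.60 mL; L-histidine 330.51 mg; gellan gum 4.48 g

Working volume: 393 mL = 0.393 L.
glycerol: C1V1 = C2V2 → 1.81% ÷ 80% × 393 mL = 8.89 mL
glucose: V = C2·V2/C1 = 1.73% ÷ 50% × 393 mL = 13.60 mL
sodium succinate: dilute stock: 1.15% ÷ 20% × 393 mL = 22.60 mL
L-histidine: 0.841 g/L × 0.393 L = 0.330513 g = 330.51 mg
gellan gum: 11.4 g/L × 0.393 L = 4.48 g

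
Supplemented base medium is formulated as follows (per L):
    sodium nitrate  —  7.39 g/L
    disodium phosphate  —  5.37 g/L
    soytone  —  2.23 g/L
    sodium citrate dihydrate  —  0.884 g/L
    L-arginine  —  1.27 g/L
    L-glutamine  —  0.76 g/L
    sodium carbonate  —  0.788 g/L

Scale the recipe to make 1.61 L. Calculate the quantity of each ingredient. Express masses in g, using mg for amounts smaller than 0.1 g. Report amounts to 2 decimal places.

Working volume: 1.61 L.
sodium nitrate: 7.39 g/L × 1.61 L = 11.90 g
disodium phosphate: 5.37 g/L × 1.61 L = 8.65 g
soytone: 2.23 g/L × 1.61 L = 3.59 g
sodium citrate dihydrate: 0.884 g/L × 1.61 L = 1.42 g
L-arginine: 1.27 g/L × 1.61 L = 2.04 g
L-glutamine: 0.76 g/L × 1.61 L = 1.22 g
sodium carbonate: 0.788 g/L × 1.61 L = 1.27 g

sodium nitrate 11.90 g; disodium phosphate 8.65 g; soytone 3.59 g; sodium citrate dihydrate 1.42 g; L-arginine 2.04 g; L-glutamine 1.22 g; sodium carbonate 1.27 g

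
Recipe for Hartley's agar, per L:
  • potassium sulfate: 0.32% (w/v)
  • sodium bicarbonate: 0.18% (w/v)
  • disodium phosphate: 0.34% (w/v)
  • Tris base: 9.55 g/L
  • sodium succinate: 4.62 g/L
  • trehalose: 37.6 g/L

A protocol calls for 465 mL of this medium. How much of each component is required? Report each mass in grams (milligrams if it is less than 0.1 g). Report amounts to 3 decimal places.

Scale factor relative to 1 L: 0.465.
potassium sulfate: 0.32% w/v = 3.2 g/L → 3.2 × 0.465 L = 1.488 g
sodium bicarbonate: 0.18% w/v = 1.8 g/L → 1.8 × 0.465 L = 0.837 g
disodium phosphate: 0.34% w/v = 3.4 g/L → 3.4 × 0.465 L = 1.581 g
Tris base: 9.55 g/L × 0.465 L = 4.441 g
sodium succinate: 4.62 g/L × 0.465 L = 2.148 g
trehalose: 37.6 g/L × 0.465 L = 17.484 g

potassium sulfate 1.488 g; sodium bicarbonate 0.837 g; disodium phosphate 1.581 g; Tris base 4.441 g; sodium succinate 2.148 g; trehalose 17.484 g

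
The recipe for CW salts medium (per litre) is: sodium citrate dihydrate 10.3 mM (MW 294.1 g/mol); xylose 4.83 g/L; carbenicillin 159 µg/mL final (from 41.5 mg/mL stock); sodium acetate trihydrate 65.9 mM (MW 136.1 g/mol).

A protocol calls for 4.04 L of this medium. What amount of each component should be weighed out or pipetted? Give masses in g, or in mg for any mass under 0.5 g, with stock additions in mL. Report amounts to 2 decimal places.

Scale factor relative to 1 L: 4.04.
sodium citrate dihydrate: 10.3 mmol/L × 294.1 g/mol × 4.04 L ÷ 1000 = 12.24 g
xylose: 4.83 g/L × 4.04 L = 19.51 g
carbenicillin: C1V1 = C2V2 → 159 µg/mL × 4040 mL ÷ 41500 µg/mL = 15.48 mL
sodium acetate trihydrate: 65.9 mmol/L × 136.1 g/mol × 4.04 L ÷ 1000 = 36.23 g

sodium citrate dihydrate 12.24 g; xylose 19.51 g; carbenicillin 15.48 mL; sodium acetate trihydrate 36.23 g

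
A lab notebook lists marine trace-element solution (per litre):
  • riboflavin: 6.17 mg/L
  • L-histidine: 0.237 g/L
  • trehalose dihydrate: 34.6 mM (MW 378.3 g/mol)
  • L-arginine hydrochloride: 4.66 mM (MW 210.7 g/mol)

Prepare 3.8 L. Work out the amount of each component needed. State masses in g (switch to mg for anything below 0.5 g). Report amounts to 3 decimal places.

Working volume: 3.8 L.
riboflavin: 6.17 mg/L × 3.8 L = 23.446 mg
L-histidine: 0.237 g/L × 3.8 L = 0.901 g
trehalose dihydrate: 34.6 mmol/L × 378.3 g/mol × 3.8 L ÷ 1000 = 49.739 g
L-arginine hydrochloride: 4.66 mmol/L × 210.7 g/mol × 3.8 L ÷ 1000 = 3.731 g

riboflavin 23.446 mg; L-histidine 0.901 g; trehalose dihydrate 49.739 g; L-arginine hydrochloride 3.731 g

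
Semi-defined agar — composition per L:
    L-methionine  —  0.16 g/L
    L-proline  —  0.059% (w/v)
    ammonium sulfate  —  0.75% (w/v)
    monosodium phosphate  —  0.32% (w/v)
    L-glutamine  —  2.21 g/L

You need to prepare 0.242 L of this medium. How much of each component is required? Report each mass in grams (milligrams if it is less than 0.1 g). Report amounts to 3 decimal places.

L-methionine 38.720 mg; L-proline 0.143 g; ammonium sulfate 1.815 g; monosodium phosphate 0.774 g; L-glutamine 0.535 g

Working volume: 0.242 L.
L-methionine: 0.16 g/L × 0.242 L = 0.03872 g = 38.720 mg
L-proline: 0.059% w/v = 0.59 g/L → 0.59 × 0.242 L = 0.143 g
ammonium sulfate: 0.75% w/v = 7.5 g/L → 7.5 × 0.242 L = 1.815 g
monosodium phosphate: 0.32% w/v = 3.2 g/L → 3.2 × 0.242 L = 0.774 g
L-glutamine: 2.21 g/L × 0.242 L = 0.535 g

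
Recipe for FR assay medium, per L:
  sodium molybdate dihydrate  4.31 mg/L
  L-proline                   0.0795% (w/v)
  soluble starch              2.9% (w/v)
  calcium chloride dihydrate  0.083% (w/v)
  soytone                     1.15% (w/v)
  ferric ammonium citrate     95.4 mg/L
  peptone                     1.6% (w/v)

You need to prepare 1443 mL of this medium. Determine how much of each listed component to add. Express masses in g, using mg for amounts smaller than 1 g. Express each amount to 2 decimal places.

sodium molybdate dihydrate 6.22 mg; L-proline 1.15 g; soluble starch 41.85 g; calcium chloride dihydrate 1.20 g; soytone 16.59 g; ferric ammonium citrate 137.66 mg; peptone 23.09 g

Scale factor relative to 1 L: 1.443.
sodium molybdate dihydrate: 4.31 mg/L × 1.443 L = 6.22 mg
L-proline: 0.0795% w/v = 0.795 g/L → 0.795 × 1.443 L = 1.15 g
soluble starch: 2.9% w/v = 29 g/L → 29 × 1.443 L = 41.85 g
calcium chloride dihydrate: 0.083% w/v = 0.83 g/L → 0.83 × 1.443 L = 1.20 g
soytone: 1.15% w/v = 11.5 g/L → 11.5 × 1.443 L = 16.59 g
ferric ammonium citrate: 95.4 mg/L × 1.443 L = 137.66 mg
peptone: 1.6 g per 100 mL × 1443 mL ÷ 100 = 23.09 g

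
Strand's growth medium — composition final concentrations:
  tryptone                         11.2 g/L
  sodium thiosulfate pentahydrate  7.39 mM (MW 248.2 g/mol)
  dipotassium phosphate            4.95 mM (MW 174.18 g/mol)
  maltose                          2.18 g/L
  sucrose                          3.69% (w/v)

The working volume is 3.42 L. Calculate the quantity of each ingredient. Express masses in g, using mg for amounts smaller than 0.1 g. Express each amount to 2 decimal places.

tryptone 38.30 g; sodium thiosulfate pentahydrate 6.27 g; dipotassium phosphate 2.95 g; maltose 7.46 g; sucrose 126.20 g

Working volume: 3.42 L.
tryptone: 11.2 g/L × 3.42 L = 38.30 g
sodium thiosulfate pentahydrate: 7.39 mmol/L × 248.2 g/mol × 3.42 L ÷ 1000 = 6.27 g
dipotassium phosphate: 4.95 mmol/L × 174.18 g/mol × 3.42 L ÷ 1000 = 2.95 g
maltose: 2.18 g/L × 3.42 L = 7.46 g
sucrose: 3.69% w/v = 36.9 g/L → 36.9 × 3.42 L = 126.20 g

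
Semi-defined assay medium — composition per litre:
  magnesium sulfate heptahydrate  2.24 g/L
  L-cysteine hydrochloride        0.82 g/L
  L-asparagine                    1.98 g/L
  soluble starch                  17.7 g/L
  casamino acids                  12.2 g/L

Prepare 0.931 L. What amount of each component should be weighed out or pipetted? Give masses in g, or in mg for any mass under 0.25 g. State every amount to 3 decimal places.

magnesium sulfate heptahydrate 2.085 g; L-cysteine hydrochloride 0.763 g; L-asparagine 1.843 g; soluble starch 16.479 g; casamino acids 11.358 g

Working volume: 0.931 L.
magnesium sulfate heptahydrate: 2.24 g/L × 0.931 L = 2.085 g
L-cysteine hydrochloride: 0.82 g/L × 0.931 L = 0.763 g
L-asparagine: 1.98 g/L × 0.931 L = 1.843 g
soluble starch: 17.7 g/L × 0.931 L = 16.479 g
casamino acids: 12.2 g/L × 0.931 L = 11.358 g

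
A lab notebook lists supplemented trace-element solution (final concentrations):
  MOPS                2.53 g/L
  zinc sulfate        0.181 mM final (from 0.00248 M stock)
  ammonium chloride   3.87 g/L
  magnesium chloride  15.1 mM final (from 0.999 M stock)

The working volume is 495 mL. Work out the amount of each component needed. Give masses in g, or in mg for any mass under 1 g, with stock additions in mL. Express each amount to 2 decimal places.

Scale factor relative to 1 L: 0.495.
MOPS: 2.53 g/L × 0.495 L = 1.25 g
zinc sulfate: dilute stock: 0.181 mM × 495 mL ÷ 2.48 mM = 36.13 mL
ammonium chloride: 3.87 g/L × 0.495 L = 1.92 g
magnesium chloride: V = C2·V2/C1 = 15.1 mM × 495 mL ÷ 999 mM = 7.48 mL

MOPS 1.25 g; zinc sulfate 36.13 mL; ammonium chloride 1.92 g; magnesium chloride 7.48 mL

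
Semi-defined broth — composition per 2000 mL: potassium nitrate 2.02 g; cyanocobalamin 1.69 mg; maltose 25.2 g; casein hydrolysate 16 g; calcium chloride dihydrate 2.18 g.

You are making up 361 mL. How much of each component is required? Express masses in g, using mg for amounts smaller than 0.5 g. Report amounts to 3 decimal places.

Ratio of target to recipe volume: 361 / 2000 = 0.1805.
potassium nitrate: 2.02 g × (361 mL / 2000 mL) = 0.36461 g = 364.610 mg
cyanocobalamin: 1.69 mg × (361 mL / 2000 mL) = 0.305 mg
maltose: 25.2 g × (361 mL / 2000 mL) = 4.549 g
casein hydrolysate: 16 g × (361 mL / 2000 mL) = 2.888 g
calcium chloride dihydrate: 2.18 g × (361 mL / 2000 mL) = 0.39349 g = 393.490 mg

potassium nitrate 364.610 mg; cyanocobalamin 0.305 mg; maltose 4.549 g; casein hydrolysate 2.888 g; calcium chloride dihydrate 393.490 mg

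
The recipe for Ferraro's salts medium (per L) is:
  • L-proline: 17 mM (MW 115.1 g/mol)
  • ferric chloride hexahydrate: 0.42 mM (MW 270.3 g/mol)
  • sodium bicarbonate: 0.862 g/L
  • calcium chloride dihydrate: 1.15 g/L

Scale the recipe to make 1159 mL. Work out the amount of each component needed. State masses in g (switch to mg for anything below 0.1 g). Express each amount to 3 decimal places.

L-proline 2.268 g; ferric chloride hexahydrate 0.132 g; sodium bicarbonate 0.999 g; calcium chloride dihydrate 1.333 g

Target volume = 1159 mL = 1.159 L.
L-proline: 17 mmol/L × 115.1 g/mol × 1.159 L ÷ 1000 = 2.268 g
ferric chloride hexahydrate: 0.42 mmol/L × 270.3 g/mol × 1.159 L ÷ 1000 = 0.132 g
sodium bicarbonate: 0.862 g/L × 1.159 L = 0.999 g
calcium chloride dihydrate: 1.15 g/L × 1.159 L = 1.333 g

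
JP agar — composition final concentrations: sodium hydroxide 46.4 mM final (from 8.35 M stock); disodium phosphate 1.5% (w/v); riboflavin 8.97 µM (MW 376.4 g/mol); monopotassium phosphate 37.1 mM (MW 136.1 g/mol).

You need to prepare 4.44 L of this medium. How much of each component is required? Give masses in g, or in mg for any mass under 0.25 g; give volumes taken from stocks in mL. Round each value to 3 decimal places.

sodium hydroxide 24.673 mL; disodium phosphate 66.600 g; riboflavin 14.991 mg; monopotassium phosphate 22.419 g

Scale factor relative to 1 L: 4.44.
sodium hydroxide: C1V1 = C2V2 → 46.4 mM × 4440 mL ÷ 8350 mM = 24.673 mL
disodium phosphate: 1.5 g per 100 mL × 4440 mL ÷ 100 = 66.600 g
riboflavin: 8.97 µmol/L × 376.4 g/mol × 4.44 L ÷ 1000 = 14.991 mg
monopotassium phosphate: 37.1 mmol/L × 136.1 g/mol × 4.44 L ÷ 1000 = 22.419 g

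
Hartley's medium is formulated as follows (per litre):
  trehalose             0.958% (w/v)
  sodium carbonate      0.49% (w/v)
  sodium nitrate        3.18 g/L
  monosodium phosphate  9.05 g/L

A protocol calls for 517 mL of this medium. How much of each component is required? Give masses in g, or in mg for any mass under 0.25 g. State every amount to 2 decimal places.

Scale factor relative to 1 L: 0.517.
trehalose: 0.958% w/v = 9.58 g/L → 9.58 × 0.517 L = 4.95 g
sodium carbonate: 0.49% w/v = 4.9 g/L → 4.9 × 0.517 L = 2.53 g
sodium nitrate: 3.18 g/L × 0.517 L = 1.64 g
monosodium phosphate: 9.05 g/L × 0.517 L = 4.68 g

trehalose 4.95 g; sodium carbonate 2.53 g; sodium nitrate 1.64 g; monosodium phosphate 4.68 g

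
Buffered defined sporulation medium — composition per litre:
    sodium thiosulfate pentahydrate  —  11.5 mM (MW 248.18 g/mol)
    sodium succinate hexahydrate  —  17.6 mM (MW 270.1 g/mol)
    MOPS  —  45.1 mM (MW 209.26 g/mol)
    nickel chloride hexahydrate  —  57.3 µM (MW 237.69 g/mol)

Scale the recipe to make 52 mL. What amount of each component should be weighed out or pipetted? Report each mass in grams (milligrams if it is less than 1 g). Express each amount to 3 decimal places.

Scale factor relative to 1 L: 0.052.
sodium thiosulfate pentahydrate: 11.5 mmol/L × 248.18 mg/mmol × 0.052 L = 148.412 mg
sodium succinate hexahydrate: 17.6 mmol/L × 270.1 mg/mmol × 0.052 L = 247.196 mg
MOPS: 45.1 mmol/L × 209.26 mg/mmol × 0.052 L = 490.757 mg
nickel chloride hexahydrate: 57.3 µmol/L × 237.69 g/mol × 0.052 L ÷ 1000 = 0.708 mg

sodium thiosulfate pentahydrate 148.412 mg; sodium succinate hexahydrate 247.196 mg; MOPS 490.757 mg; nickel chloride hexahydrate 0.708 mg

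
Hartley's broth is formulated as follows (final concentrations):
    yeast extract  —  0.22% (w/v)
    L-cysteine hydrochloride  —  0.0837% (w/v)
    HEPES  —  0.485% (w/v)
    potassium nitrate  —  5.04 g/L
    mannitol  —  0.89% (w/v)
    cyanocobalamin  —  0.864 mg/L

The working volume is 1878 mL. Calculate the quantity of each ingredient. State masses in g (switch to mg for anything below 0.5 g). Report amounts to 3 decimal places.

Target volume = 1878 mL = 1.878 L.
yeast extract: 0.22 g per 100 mL × 1878 mL ÷ 100 = 4.132 g
L-cysteine hydrochloride: 0.0837% w/v = 0.837 g/L → 0.837 × 1.878 L = 1.572 g
HEPES: 0.485% w/v = 4.85 g/L → 4.85 × 1.878 L = 9.108 g
potassium nitrate: 5.04 g/L × 1.878 L = 9.465 g
mannitol: 0.89% w/v = 8.9 g/L → 8.9 × 1.878 L = 16.714 g
cyanocobalamin: 0.864 mg/L × 1.878 L = 1.623 mg

yeast extract 4.132 g; L-cysteine hydrochloride 1.572 g; HEPES 9.108 g; potassium nitrate 9.465 g; mannitol 16.714 g; cyanocobalamin 1.623 mg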